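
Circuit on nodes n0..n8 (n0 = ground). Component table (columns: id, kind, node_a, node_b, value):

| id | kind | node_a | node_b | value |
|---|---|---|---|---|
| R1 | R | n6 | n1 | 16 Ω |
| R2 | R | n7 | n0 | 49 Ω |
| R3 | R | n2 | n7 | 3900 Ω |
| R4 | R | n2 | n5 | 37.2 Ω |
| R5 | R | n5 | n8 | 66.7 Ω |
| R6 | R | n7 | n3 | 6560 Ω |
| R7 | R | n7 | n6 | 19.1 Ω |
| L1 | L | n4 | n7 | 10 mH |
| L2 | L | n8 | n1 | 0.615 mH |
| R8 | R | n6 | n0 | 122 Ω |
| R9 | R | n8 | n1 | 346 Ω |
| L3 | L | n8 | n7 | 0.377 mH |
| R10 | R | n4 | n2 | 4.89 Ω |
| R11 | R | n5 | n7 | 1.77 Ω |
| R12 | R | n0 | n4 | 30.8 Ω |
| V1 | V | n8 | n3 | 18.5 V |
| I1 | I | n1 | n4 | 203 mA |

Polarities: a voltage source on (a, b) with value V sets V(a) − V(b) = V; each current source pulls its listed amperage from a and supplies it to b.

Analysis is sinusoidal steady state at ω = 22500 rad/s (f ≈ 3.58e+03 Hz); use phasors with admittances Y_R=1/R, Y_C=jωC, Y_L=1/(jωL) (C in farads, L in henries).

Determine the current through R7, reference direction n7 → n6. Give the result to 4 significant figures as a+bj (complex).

Apply KCL at each of the 8 non-ground nodes and solve the resulting linear system.
Node n1: branches {R1, L2, R9, I1} → V_1 = -4.660-2.732j
Node n2: branches {R3, R4, R10} → V_2 = 1.945+0.3326j
Node n3: branches {R6, V1} → V_3 = -21.94-0.9900j
Node n4: branches {L1, R10, R12, I1} → V_4 = 2.527+0.3836j
Node n5: branches {R4, R5, R11} → V_5 = -2.440-0.05184j
Node n6: branches {R1, R7, R8} → V_6 = -3.483-1.407j
Node n7: branches {R2, R3, R6, R7, L1, L3, R11} → V_7 = -2.622-0.04523j
Node n8: branches {R5, L2, R9, L3, V1} → V_8 = -3.445-0.9900j
Source currents: i(V1)=-0.002946-0.0001440j

0.04507+0.07128j A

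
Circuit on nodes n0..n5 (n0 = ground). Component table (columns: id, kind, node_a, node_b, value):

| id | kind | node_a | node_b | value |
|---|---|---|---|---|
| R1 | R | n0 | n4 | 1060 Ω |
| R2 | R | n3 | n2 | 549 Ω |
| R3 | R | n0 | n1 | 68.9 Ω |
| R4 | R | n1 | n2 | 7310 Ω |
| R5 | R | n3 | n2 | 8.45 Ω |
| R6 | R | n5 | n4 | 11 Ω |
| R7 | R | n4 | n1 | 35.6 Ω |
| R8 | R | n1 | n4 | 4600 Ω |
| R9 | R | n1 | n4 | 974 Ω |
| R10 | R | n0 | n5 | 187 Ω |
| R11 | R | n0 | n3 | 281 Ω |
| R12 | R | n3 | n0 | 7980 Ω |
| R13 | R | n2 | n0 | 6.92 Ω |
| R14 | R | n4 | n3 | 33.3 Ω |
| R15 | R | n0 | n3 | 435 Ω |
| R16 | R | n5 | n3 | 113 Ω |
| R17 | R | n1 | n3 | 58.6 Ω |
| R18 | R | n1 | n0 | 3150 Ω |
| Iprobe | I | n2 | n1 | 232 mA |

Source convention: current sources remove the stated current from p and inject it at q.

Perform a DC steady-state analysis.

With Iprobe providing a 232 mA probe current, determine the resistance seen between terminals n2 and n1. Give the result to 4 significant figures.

R_eq = 24.41 Ω

Apply KCL at each of the 5 non-ground nodes and solve the resulting linear system.
Node n1: branches {R3, R4, R7, R8, R9, R17, R18, Iprobe} → V_1 = 5.034
Node n2: branches {R2, R4, R5, R13, Iprobe} → V_2 = -0.6297
Node n3: branches {R2, R5, R11, R12, R14, R15, R16, R17} → V_3 = 0.5372
Node n4: branches {R1, R6, R7, R8, R9, R14} → V_4 = 2.313
Node n5: branches {R6, R10, R16} → V_5 = 2.046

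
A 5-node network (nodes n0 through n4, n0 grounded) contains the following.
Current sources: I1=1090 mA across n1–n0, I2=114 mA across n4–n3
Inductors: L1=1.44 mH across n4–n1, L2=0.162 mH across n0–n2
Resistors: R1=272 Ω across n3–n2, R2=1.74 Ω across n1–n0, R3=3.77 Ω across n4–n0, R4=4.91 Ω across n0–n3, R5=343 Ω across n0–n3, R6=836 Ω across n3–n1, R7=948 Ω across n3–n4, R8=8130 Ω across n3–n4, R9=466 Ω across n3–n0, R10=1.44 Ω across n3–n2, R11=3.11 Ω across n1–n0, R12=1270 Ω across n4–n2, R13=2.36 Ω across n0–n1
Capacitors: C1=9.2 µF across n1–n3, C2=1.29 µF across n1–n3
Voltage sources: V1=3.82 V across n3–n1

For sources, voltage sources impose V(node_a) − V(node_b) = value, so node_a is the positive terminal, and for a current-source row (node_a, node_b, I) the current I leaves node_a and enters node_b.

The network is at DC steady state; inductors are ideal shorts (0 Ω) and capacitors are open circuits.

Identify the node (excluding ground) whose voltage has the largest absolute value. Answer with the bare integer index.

Apply KCL at each of the 4 non-ground nodes and solve the resulting linear system.
Node n1: branches {I1, L1, R2, C1, R6, C2, R11, R13, V1} → V_1 = -1.827
Node n2: branches {R1, L2, R10, R12} → V_2 = 0.000
Node n3: branches {R1, C1, R4, R5, R6, R7, I2, R8, R9, C2, R10, V1} → V_3 = 1.993
Node n4: branches {L1, R3, R7, I2, R8, R12} → V_4 = -1.827
Source currents: i(L1)=0.3765, i(L2)=-1.390, i(V1)=-1.703

3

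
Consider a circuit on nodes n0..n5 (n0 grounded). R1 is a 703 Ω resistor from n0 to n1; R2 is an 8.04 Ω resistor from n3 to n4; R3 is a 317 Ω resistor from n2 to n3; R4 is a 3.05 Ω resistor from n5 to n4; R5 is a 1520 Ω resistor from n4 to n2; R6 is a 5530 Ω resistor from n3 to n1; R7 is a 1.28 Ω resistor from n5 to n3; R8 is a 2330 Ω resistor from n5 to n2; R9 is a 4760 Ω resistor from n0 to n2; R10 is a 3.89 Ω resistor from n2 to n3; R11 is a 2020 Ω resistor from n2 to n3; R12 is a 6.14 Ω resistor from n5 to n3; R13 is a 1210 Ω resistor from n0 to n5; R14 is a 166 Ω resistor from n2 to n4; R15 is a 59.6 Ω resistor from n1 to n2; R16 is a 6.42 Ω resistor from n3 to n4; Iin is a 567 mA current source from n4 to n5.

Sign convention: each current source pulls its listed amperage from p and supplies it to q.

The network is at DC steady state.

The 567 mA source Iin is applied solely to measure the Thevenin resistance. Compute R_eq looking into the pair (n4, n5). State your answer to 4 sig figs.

R_eq = 1.825 Ω

Apply KCL at each of the 5 non-ground nodes and solve the resulting linear system.
Node n1: branches {R1, R6, R15} → V_1 = -0.08424
Node n2: branches {R3, R5, R8, R9, R10, R11, R14, R15} → V_2 = -0.09151
Node n3: branches {R2, R3, R6, R7, R10, R11, R12, R16} → V_3 = -0.07261
Node n4: branches {R2, R4, R5, R14, R16, Iin} → V_4 = -0.8668
Node n5: branches {R4, R7, R8, R12, R13, Iin} → V_5 = 0.1683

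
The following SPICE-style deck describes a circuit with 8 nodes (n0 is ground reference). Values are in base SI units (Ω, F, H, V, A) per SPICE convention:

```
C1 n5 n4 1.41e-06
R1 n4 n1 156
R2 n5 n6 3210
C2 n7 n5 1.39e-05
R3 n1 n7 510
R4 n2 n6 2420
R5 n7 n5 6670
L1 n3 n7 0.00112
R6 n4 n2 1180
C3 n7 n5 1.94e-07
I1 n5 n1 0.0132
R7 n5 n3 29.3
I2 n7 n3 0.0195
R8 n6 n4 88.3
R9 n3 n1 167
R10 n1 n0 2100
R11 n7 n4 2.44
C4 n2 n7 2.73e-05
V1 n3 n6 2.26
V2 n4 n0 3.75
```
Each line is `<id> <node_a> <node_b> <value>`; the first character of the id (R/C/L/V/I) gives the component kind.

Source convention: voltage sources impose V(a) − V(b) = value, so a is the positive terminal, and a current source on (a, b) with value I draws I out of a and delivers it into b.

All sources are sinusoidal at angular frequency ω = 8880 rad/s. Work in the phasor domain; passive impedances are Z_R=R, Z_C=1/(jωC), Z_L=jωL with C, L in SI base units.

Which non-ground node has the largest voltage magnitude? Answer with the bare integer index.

1

Element admittances at ω=8880 rad/s:
  Y(C1) = 0.000+0.01252j S between n5,n4
  Y(R1) = 0.006410+0.000j S between n4,n1
  Y(R2) = 0.0003115+0.000j S between n5,n6
  Y(C2) = 0.000+0.1234j S between n7,n5
  Y(R3) = 0.001961+0.000j S between n1,n7
  Y(R4) = 0.0004132+0.000j S between n2,n6
  Y(R5) = 0.0001499+0.000j S between n7,n5
  Y(L1) = 0.000-0.1005j S between n3,n7
  Y(R6) = 0.0008475+0.000j S between n4,n2
  Y(C3) = 0.000+0.001723j S between n7,n5
  I1: injects 0.0132 A into n1 (from n5)
  Y(R7) = 0.03413+0.000j S between n5,n3
  I2: injects 0.0195 A into n3 (from n7)
  Y(R8) = 0.01133+0.000j S between n6,n4
  Y(R9) = 0.005988+0.000j S between n3,n1
  Y(R10) = 0.0004762+0.000j S between n1,n0
  Y(R11) = 0.4098+0.000j S between n7,n4
  Y(C4) = 0.000+0.2424j S between n2,n7
  V1: constraint V(n3)−V(n6) = 2.26
  V2: constraint V(n4)−V(n0) = 3.75
Assemble and solve the 9×9 MNA system:
  V(n1)=4.617+0.1683j  V(n2)=3.790-0.01468j  V(n3)=3.978+0.4231j  V(n4)=3.750+0.000j  V(n5)=3.876+0.05892j  V(n6)=1.718+0.4231j  V(n7)=3.789-0.01835j
  i(V1)=-0.02454+0.005086j  i(V2)=-0.002198-8.016e-05j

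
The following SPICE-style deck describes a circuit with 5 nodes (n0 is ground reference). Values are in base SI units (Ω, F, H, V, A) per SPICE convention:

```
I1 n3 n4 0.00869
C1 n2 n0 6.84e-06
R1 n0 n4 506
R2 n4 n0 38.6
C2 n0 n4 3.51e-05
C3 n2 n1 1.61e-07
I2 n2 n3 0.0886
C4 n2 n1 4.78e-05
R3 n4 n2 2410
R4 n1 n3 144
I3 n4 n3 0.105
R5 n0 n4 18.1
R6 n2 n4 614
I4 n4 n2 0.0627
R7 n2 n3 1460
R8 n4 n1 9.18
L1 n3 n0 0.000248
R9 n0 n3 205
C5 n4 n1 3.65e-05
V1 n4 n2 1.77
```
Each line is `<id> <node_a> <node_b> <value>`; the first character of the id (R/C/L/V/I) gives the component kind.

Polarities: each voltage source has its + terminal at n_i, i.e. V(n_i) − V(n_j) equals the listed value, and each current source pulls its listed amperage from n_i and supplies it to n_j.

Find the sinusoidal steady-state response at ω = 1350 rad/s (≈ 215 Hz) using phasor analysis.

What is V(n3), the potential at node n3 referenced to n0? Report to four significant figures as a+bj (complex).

-0.001130+0.05699j V

Element admittances at ω=1350 rad/s:
  I1: injects 0.00869 A into n4 (from n3)
  Y(C1) = 0.000+0.009234j S between n2,n0
  Y(R1) = 0.001976+0.000j S between n0,n4
  Y(R2) = 0.02591+0.000j S between n4,n0
  Y(C2) = 0.000+0.04738j S between n0,n4
  Y(C3) = 0.000+0.0002173j S between n2,n1
  I2: injects 0.0886 A into n3 (from n2)
  Y(C4) = 0.000+0.06453j S between n2,n1
  Y(R3) = 0.0004149+0.000j S between n4,n2
  Y(R4) = 0.006944+0.000j S between n1,n3
  I3: injects 0.105 A into n3 (from n4)
  Y(R5) = 0.05525+0.000j S between n0,n4
  Y(R6) = 0.001629+0.000j S between n2,n4
  I4: injects 0.0627 A into n2 (from n4)
  Y(R7) = 0.0006849+0.000j S between n2,n3
  Y(R8) = 0.1089+0.000j S between n4,n1
  Y(L1) = 0.000-2.987j S between n3,n0
  Y(R9) = 0.004878+0.000j S between n0,n3
  Y(C5) = 0.000+0.04927j S between n4,n1
  V1: constraint V(n4)−V(n2) = 1.77
Assemble and solve the 5×5 MNA system:
  V(n1)=-1.812+0.4843j  V(n2)=-3.098+1.057j  V(n3)=-0.001130+0.05699j  V(n4)=-1.328+1.057j
  i(V1)=-0.02668-0.1112j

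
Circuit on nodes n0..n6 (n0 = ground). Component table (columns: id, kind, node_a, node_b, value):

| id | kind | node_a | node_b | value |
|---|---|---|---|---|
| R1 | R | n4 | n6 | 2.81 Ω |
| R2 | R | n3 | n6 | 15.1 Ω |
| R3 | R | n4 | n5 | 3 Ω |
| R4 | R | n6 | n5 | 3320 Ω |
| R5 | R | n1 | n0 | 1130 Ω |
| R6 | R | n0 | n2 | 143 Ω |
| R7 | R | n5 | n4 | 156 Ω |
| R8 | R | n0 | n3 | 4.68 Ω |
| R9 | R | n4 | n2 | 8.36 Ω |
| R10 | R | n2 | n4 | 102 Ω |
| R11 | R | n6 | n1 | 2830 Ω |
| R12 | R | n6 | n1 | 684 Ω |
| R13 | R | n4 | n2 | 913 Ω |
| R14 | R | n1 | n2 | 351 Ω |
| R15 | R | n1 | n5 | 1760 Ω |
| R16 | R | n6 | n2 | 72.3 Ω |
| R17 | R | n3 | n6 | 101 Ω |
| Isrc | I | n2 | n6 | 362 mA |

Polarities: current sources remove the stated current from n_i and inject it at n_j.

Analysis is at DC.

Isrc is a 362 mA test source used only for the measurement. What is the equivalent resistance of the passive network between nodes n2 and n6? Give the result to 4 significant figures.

R_eq = 8.555 Ω

Element admittances at DC:
  Y(R1) = 0.3559 S between n4,n6
  Y(R2) = 0.06623 S between n3,n6
  Y(R3) = 0.3333 S between n4,n5
  Y(R4) = 0.0003012 S between n6,n5
  Y(R5) = 0.0008850 S between n1,n0
  Y(R6) = 0.006993 S between n0,n2
  Y(R7) = 0.006410 S between n5,n4
  Y(R8) = 0.2137 S between n0,n3
  Y(R9) = 0.1196 S between n4,n2
  Y(R10) = 0.009804 S between n2,n4
  Y(R11) = 0.0003534 S between n6,n1
  Y(R12) = 0.001462 S between n6,n1
  Y(R13) = 0.001095 S between n4,n2
  Y(R14) = 0.002849 S between n1,n2
  Y(R15) = 0.0005682 S between n1,n5
  Y(R16) = 0.01383 S between n6,n2
  Y(R17) = 0.009901 S between n3,n6
  Isrc: injects 0.362 A into n6 (from n2)
Assemble and solve the 6×6 MNA system:
  V(n1)=-1.212  V(n2)=-2.737  V(n3)=0.09458  V(n4)=-0.4713  V(n5)=-0.4718  V(n6)=0.3601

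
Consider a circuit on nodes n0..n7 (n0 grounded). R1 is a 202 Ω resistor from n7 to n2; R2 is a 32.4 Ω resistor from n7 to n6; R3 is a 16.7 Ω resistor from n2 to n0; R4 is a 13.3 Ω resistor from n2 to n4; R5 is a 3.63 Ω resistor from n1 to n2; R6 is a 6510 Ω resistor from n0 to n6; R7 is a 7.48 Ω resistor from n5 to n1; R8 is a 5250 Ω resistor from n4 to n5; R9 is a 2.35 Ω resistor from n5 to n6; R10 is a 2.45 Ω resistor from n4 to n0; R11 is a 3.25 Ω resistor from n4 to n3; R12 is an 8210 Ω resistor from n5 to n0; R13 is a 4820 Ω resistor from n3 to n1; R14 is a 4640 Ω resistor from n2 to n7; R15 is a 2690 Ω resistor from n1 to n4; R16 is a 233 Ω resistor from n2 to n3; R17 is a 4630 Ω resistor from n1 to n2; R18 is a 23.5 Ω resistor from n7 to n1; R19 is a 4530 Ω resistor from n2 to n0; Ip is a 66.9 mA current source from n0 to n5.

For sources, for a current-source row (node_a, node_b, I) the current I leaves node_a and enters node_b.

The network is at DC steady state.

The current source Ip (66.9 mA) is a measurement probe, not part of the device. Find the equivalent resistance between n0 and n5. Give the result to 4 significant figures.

R_eq = 17.77 Ω

Apply KCL at each of the 7 non-ground nodes and solve the resulting linear system.
Node n1: branches {R5, R7, R13, R15, R17, R18} → V_1 = 0.7542
Node n2: branches {R1, R3, R4, R5, R14, R16, R17, R19} → V_2 = 0.5220
Node n3: branches {R11, R13, R16} → V_3 = 0.09268
Node n4: branches {R4, R8, R10, R11, R15} → V_4 = 0.08625
Node n5: branches {R7, R8, R9, R12, Ip} → V_5 = 1.189
Node n6: branches {R2, R6, R9} → V_6 = 1.169
Node n7: branches {R1, R2, R14, R18} → V_7 = 0.9019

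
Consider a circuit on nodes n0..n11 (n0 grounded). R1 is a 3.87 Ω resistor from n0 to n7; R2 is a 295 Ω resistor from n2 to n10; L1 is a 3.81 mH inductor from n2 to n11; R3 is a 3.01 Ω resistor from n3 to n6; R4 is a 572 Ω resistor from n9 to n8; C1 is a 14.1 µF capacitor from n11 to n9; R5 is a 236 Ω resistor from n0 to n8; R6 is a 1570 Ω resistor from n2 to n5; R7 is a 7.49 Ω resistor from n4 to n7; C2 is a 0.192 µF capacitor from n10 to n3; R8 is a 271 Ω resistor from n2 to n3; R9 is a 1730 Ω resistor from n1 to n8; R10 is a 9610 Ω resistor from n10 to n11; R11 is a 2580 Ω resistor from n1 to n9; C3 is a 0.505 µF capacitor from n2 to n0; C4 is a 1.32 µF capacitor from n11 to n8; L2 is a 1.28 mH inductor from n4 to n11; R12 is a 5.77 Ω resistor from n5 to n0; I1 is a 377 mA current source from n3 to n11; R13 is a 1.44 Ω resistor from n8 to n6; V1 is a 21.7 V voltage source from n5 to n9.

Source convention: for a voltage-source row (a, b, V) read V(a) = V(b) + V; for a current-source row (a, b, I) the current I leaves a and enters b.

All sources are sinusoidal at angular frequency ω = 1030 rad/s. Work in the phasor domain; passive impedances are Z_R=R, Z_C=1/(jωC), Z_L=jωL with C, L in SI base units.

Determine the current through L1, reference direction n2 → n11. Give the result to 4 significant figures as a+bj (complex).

Apply KCL at each of the 11 non-ground nodes and solve the resulting linear system.
Node n1: branches {R9, R11} → V_1 = -32.44+3.941j
Node n2: branches {R2, L1, R6, R8, C3} → V_2 = 1.673-4.603j
Node n3: branches {R3, C2, R8, I1} → V_3 = -40.81+5.147j
Node n4: branches {R7, L2} → V_4 = 1.318-4.119j
Node n5: branches {R6, R12, V1} → V_5 = 0.2909+1.958j
Node n6: branches {R3, R13} → V_6 = -40.15+5.231j
Node n7: branches {R1, R7} → V_7 = 0.4489-1.403j
Node n8: branches {R4, R5, R9, C4, R13} → V_8 = -39.84+5.271j
Node n9: branches {R4, C1, R11, V1} → V_9 = -21.41+1.958j
Node n10: branches {R2, C2, R10} → V_10 = 0.9916-6.950j
Node n11: branches {L1, C1, R10, C4, L2, I1} → V_11 = 1.796-3.966j
Source currents: i(V1)=-0.04954-0.3436j

-0.1623+0.03133j A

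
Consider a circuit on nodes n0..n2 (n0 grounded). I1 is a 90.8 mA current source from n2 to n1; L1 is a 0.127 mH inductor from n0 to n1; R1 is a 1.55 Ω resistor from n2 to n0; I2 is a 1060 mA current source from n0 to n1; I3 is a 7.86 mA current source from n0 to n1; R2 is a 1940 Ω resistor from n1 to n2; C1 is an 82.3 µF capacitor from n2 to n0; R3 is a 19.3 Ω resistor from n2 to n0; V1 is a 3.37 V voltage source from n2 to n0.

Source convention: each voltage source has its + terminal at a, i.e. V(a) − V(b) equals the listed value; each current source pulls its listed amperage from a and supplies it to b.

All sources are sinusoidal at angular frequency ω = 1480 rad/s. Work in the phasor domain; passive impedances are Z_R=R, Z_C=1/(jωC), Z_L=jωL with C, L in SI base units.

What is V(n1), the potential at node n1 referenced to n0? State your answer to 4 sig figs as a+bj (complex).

Element admittances at ω=1480 rad/s:
  I1: injects 0.0908 A into n1 (from n2)
  Y(L1) = 0.000-5.320j S between n0,n1
  Y(R1) = 0.6452+0.000j S between n2,n0
  I2: injects 1.06 A into n1 (from n0)
  I3: injects 0.00786 A into n1 (from n0)
  Y(R2) = 0.0005155+0.000j S between n1,n2
  Y(C1) = 0.000+0.1218j S between n2,n0
  Y(R3) = 0.05181+0.000j S between n2,n0
  V1: constraint V(n2)−V(n0) = 3.37
Assemble and solve the 3×3 MNA system:
  V(n1)=2.113e-05+0.2181j  V(n2)=3.370+0.000j
  i(V1)=-2.441-0.4104j

2.113e-05+0.2181j V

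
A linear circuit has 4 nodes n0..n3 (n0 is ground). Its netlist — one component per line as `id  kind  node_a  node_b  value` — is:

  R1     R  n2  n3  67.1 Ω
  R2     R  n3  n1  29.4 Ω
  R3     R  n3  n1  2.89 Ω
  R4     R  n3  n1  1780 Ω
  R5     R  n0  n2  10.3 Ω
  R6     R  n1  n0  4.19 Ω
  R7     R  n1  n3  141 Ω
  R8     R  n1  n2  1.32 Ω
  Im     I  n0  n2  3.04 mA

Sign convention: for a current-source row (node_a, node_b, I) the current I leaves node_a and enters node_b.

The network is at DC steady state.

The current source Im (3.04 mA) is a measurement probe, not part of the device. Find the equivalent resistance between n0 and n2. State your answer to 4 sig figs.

MNA unknowns: 3 node voltages V₁..V_3
R1: Y=0.01490 on G[2,3]
R2: Y=0.03401 on G[3,1]
R3: Y=0.3460 on G[3,1]
R4: Y=0.0005618 on G[3,1]
R5: Y=0.09709 on G[0,2]
R6: Y=0.2387 on G[1,0]
R7: Y=0.007092 on G[1,3]
R8: Y=0.7576 on G[1,2]
Im: z[0]−=0.00304, z[2]+=0.00304
solve → V1=0.008311, V2=0.01088, V3=0.008406

R_eq = 3.579 Ω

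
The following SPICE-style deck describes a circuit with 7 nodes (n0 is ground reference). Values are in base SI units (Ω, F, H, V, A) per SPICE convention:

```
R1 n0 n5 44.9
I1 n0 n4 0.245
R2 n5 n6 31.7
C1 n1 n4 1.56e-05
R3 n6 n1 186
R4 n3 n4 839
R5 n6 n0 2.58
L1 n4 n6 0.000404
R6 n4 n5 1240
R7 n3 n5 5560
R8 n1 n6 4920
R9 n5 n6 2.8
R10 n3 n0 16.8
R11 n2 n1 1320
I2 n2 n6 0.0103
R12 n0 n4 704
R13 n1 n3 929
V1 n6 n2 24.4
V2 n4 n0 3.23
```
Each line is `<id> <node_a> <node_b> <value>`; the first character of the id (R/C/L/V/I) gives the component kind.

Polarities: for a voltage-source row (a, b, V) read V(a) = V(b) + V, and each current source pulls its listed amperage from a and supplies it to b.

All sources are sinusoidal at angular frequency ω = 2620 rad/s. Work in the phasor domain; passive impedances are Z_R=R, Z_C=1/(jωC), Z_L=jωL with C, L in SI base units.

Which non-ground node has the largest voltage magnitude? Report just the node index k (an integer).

2

Element admittances at ω=2620 rad/s:
  Y(R1) = 0.02227+0.000j S between n0,n5
  I1: injects 0.245 A into n4 (from n0)
  Y(R2) = 0.03155+0.000j S between n5,n6
  Y(C1) = 0.000+0.04087j S between n1,n4
  Y(R3) = 0.005376+0.000j S between n6,n1
  Y(R4) = 0.001192+0.000j S between n3,n4
  Y(R5) = 0.3876+0.000j S between n6,n0
  Y(L1) = 0.000-0.9448j S between n4,n6
  Y(R6) = 0.0008065+0.000j S between n4,n5
  Y(R7) = 0.0001799+0.000j S between n3,n5
  Y(R8) = 0.0002033+0.000j S between n1,n6
  Y(R9) = 0.3571+0.000j S between n5,n6
  Y(R10) = 0.05952+0.000j S between n3,n0
  Y(R11) = 0.0007576+0.000j S between n2,n1
  I2: injects 0.0103 A into n6 (from n2)
  Y(R12) = 0.001420+0.000j S between n0,n4
  Y(R13) = 0.001076+0.000j S between n1,n3
  V1: constraint V(n6)−V(n2) = 24.4
  V2: constraint V(n4)−V(n0) = 3.23
Assemble and solve the 8×8 MNA system:
  V(n1)=2.949+0.5626j  V(n2)=-21.68-1.154j  V(n3)=0.1208+0.006610j  V(n4)=3.230+0.000j  V(n5)=2.571-1.089j  V(n6)=2.718-1.154j
  i(V1)=-0.008360-0.001301j  i(V2)=-0.8775+0.4713j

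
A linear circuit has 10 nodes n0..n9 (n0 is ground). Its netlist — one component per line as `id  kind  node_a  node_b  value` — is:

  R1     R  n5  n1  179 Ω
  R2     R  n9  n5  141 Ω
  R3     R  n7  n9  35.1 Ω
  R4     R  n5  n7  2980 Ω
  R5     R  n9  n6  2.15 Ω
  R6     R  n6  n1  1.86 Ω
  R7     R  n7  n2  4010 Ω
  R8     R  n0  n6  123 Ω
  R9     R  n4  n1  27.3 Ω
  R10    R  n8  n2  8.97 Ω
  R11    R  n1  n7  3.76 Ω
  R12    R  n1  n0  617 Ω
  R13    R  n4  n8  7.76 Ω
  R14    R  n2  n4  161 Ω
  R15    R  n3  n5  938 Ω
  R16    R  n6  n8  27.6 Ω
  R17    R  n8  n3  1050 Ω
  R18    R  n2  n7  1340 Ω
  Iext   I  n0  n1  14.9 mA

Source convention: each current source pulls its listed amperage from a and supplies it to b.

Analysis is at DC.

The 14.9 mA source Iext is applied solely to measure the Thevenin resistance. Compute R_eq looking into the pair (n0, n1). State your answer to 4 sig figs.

R_eq = 103.7 Ω

MNA unknowns: 9 node voltages V₁..V_9
R1: Y=0.005587 on G[5,1]
R2: Y=0.007092 on G[9,5]
R3: Y=0.02849 on G[7,9]
R4: Y=0.0003356 on G[5,7]
R5: Y=0.4651 on G[9,6]
R6: Y=0.5376 on G[6,1]
R7: Y=0.0002494 on G[7,2]
R8: Y=0.008130 on G[0,6]
R9: Y=0.03663 on G[4,1]
R10: Y=0.1115 on G[8,2]
R11: Y=0.2660 on G[1,7]
R12: Y=0.001621 on G[1,0]
R13: Y=0.1289 on G[4,8]
R14: Y=0.006211 on G[2,4]
R15: Y=0.001066 on G[3,5]
R16: Y=0.03623 on G[6,8]
R17: Y=0.0009524 on G[8,3]
R18: Y=0.0007463 on G[2,7]
Iext: z[0]−=0.0149, z[1]+=0.0149
solve → V1=1.546, V2=1.534, V3=1.535, V4=1.537, V5=1.535, V6=1.525, V7=1.544, V8=1.534, V9=1.526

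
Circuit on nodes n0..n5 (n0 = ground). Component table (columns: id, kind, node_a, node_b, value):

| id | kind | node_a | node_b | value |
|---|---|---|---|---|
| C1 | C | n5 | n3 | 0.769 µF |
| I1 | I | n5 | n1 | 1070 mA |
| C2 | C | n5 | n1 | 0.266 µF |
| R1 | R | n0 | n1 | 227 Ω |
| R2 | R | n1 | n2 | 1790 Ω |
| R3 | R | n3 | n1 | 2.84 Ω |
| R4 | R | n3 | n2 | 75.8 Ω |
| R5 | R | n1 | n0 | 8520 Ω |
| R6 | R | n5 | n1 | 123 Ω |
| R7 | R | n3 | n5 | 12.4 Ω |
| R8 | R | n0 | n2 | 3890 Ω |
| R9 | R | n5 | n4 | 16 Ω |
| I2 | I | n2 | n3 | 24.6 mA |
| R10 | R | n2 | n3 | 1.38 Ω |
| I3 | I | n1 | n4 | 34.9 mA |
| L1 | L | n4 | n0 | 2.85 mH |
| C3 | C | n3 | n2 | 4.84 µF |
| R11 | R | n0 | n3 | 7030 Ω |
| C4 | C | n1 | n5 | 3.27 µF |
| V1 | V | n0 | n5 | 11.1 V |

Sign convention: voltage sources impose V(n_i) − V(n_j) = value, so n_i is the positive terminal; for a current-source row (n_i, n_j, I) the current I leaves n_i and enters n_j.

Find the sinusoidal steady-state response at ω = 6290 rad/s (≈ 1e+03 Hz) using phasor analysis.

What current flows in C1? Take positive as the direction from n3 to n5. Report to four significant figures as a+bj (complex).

0.01652+0.04919j A

Apply KCL at each of the 5 non-ground nodes and solve the resulting linear system.
Node n1: branches {I1, C2, R1, R2, R3, R5, R6, I3, C4} → V_1 = 1.441-4.060j
Node n2: branches {R2, R4, R8, I2, R10, C3} → V_2 = -0.9609-3.413j
Node n3: branches {C1, R3, R4, R7, I2, R10, C3, R11} → V_3 = -0.9298-3.415j
Node n4: branches {R9, I3, L1} → V_4 = -5.867-5.237j
Node n5: branches {C1, I1, C2, R6, R7, R9, C4, V1} → V_5 = -11.10+0.000j
Source currents: i(V1)=-0.2860+0.3076j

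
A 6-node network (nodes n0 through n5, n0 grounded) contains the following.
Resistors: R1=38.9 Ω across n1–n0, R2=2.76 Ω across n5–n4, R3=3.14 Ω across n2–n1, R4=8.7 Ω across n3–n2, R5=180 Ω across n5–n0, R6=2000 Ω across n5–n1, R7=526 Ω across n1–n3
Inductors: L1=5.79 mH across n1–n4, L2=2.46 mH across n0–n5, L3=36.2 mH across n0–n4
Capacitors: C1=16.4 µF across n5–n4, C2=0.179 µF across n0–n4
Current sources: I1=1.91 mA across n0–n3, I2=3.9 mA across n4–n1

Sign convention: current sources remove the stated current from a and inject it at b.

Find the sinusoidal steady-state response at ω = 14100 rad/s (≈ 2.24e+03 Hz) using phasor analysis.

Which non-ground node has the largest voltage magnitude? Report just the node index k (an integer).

3

Apply KCL at each of the 5 non-ground nodes and solve the resulting linear system.
Node n1: branches {R1, L1, R3, R6, R7, I2} → V_1 = 0.1568+0.05776j
Node n2: branches {R3, R4} → V_2 = 0.1627+0.05776j
Node n3: branches {R4, I1, R7} → V_3 = 0.1790+0.05776j
Node n4: branches {L1, R2, L3, C1, C2, I2} → V_4 = 0.02991-0.08249j
Node n5: branches {R2, L2, R5, C1, R6} → V_5 = 0.03625-0.08220j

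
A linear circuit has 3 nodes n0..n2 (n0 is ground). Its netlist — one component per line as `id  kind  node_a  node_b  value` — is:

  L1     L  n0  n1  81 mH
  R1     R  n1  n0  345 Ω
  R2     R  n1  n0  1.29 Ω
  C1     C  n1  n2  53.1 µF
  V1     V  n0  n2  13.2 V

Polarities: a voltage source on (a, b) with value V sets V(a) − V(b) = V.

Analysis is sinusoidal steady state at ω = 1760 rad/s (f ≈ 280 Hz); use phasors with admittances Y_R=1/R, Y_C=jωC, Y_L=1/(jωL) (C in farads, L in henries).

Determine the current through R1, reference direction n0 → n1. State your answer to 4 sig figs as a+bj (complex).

0.0005043+0.004539j A

MNA unknowns: 2 node voltages V₁..V_2 plus 1 source current (V1)
L1: Y=0.000-0.007015j on G[0,1]
R1: Y=0.002899+0.000j on G[1,0]
R2: Y=0.7752+0.000j on G[1,0]
C1: Y=0.000+0.09346j on G[1,2]
V1: row V0−V2=13.2, i_V1 at 0,2
solve → V1=-0.1740-1.566j, V2=-13.20+0.000j
aux → i_V1=-0.1464-1.217j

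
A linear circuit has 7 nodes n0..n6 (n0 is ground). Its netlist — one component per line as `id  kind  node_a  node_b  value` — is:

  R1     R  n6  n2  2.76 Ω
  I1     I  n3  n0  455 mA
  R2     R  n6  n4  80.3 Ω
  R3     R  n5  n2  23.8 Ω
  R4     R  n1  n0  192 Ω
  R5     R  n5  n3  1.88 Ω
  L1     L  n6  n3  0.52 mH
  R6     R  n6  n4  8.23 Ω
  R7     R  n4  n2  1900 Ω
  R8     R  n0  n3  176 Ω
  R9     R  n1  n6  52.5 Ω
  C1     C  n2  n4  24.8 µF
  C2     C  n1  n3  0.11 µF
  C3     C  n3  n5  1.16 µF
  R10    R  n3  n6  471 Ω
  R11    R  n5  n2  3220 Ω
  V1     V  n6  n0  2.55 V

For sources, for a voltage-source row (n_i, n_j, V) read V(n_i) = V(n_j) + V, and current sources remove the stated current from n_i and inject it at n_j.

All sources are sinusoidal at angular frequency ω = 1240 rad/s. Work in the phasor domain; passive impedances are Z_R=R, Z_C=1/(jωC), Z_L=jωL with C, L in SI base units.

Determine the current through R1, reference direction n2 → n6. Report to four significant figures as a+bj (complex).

MNA unknowns: 6 node voltages V₁..V_6 plus 1 source current (V1)
R1: Y=0.3623+0.000j on G[6,2]
I1: z[3]−=0.455, z[0]+=0.455
R2: Y=0.01245+0.000j on G[6,4]
R3: Y=0.04202+0.000j on G[5,2]
R4: Y=0.005208+0.000j on G[1,0]
R5: Y=0.5319+0.000j on G[5,3]
L1: Y=0.000-1.551j on G[6,3]
R6: Y=0.1215+0.000j on G[6,4]
R7: Y=0.0005263+0.000j on G[4,2]
R8: Y=0.005682+0.000j on G[0,3]
R9: Y=0.01905+0.000j on G[1,6]
C1: Y=0.000+0.03075j on G[2,4]
C2: Y=0.000+0.0001364j on G[1,3]
C3: Y=0.000+0.001438j on G[3,5]
R10: Y=0.002123+0.000j on G[3,6]
R11: Y=0.0003106+0.000j on G[5,2]
V1: row V6−V0=2.55, i_V1 at 6,0
solve → V1=2.004+0.003022j, V2=2.547-0.02883j, V3=2.542-0.3026j, V4=2.556-0.002155j, V5=2.542-0.2824j, V6=2.550+0.000j
aux → i_V1=-0.4799+0.001703j

-0.001031-0.01044j A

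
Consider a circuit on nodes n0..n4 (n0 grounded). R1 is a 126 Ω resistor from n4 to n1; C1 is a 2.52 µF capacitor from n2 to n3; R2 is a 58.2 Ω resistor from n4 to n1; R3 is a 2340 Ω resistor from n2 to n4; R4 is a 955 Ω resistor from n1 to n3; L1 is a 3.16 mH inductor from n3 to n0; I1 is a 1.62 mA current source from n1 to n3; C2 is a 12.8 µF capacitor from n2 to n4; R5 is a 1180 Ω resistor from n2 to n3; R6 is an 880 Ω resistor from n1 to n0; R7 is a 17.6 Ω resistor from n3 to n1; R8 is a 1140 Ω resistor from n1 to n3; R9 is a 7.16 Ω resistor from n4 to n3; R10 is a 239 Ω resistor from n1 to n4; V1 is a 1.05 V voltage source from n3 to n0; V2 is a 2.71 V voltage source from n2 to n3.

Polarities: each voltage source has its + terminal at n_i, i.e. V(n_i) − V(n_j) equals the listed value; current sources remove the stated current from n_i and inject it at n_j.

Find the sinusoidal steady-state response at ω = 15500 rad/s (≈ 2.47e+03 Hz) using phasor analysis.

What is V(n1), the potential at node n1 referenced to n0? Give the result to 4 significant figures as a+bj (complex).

MNA unknowns: 4 node voltages V₁..V_4 plus 2 source currents (V1, V2)
R1: Y=0.007937+0.000j on G[4,1]
C1: Y=0.000+0.03906j on G[2,3]
R2: Y=0.01718+0.000j on G[4,1]
R3: Y=0.0004274+0.000j on G[2,4]
R4: Y=0.001047+0.000j on G[1,3]
L1: Y=0.000-0.02042j on G[3,0]
I1: z[1]−=0.00162, z[3]+=0.00162
C2: Y=0.000+0.1984j on G[2,4]
R5: Y=0.0008475+0.000j on G[2,3]
R6: Y=0.001136+0.000j on G[1,0]
R7: Y=0.05682+0.000j on G[3,1]
R8: Y=0.0008772+0.000j on G[1,3]
R9: Y=0.1397+0.000j on G[4,3]
R10: Y=0.004184+0.000j on G[1,4]
V1: row V3−V0=1.05, i_V1 at 3,0
V2: row V2−V3=2.71, i_V2 at 2,3
solve → V1=1.559+0.4347j, V2=3.760+0.000j, V3=1.050+0.000j, V4=2.695+1.323j
aux → i_V1=-0.001771+0.02094j, i_V2=-0.2653-0.3167j

1.559+0.4347j V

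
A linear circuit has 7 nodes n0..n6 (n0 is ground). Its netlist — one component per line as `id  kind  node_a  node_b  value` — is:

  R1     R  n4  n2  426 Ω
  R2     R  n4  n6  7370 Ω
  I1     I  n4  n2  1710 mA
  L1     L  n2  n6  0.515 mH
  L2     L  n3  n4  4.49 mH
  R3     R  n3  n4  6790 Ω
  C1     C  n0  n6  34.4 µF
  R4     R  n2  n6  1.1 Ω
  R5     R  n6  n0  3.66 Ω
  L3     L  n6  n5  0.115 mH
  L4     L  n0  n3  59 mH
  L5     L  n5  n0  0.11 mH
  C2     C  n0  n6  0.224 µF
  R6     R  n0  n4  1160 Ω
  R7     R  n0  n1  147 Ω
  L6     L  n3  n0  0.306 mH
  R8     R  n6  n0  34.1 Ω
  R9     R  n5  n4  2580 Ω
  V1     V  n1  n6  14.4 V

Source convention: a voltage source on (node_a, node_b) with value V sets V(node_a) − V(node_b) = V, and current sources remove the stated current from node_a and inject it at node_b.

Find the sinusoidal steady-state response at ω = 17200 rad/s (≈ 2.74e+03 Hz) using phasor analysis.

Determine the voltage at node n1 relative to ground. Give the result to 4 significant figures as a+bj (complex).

Apply KCL at each of the 6 non-ground nodes and solve the resulting linear system.
Node n1: branches {R7, V1} → V_1 = 16.07-2.903j
Node n2: branches {R1, I1, L1, R4} → V_2 = 3.456-3.003j
Node n3: branches {L2, R3, L4, L6} → V_3 = -2.451-8.127j
Node n4: branches {R1, R2, I1, L2, R3, R6, R9} → V_4 = -39.97-127.6j
Node n5: branches {L3, L5, R9} → V_5 = 0.8662-1.434j
Node n6: branches {R2, L1, C1, R4, R5, L3, C2, R8, V1} → V_6 = 1.675-2.903j
Source currents: i(V1)=-0.1094+0.01975j

16.07-2.903j V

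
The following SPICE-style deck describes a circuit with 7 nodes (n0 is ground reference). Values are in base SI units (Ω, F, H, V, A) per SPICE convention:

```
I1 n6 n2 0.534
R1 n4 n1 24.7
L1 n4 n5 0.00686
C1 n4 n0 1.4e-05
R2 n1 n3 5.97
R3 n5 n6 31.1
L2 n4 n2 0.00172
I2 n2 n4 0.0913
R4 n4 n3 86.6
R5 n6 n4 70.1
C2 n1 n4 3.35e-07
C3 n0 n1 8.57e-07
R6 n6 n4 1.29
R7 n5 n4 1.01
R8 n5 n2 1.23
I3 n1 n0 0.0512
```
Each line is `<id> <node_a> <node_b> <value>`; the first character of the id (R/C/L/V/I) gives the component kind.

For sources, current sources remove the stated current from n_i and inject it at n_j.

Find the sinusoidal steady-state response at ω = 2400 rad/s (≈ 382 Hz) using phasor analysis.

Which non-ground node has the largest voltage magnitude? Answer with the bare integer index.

MNA unknowns: 6 node voltages V₁..V_6
I1: z[6]−=0.534, z[2]+=0.534
R1: Y=0.04049+0.000j on G[4,1]
L1: Y=0.000-0.06074j on G[4,5]
C1: Y=0.000+0.03360j on G[4,0]
R2: Y=0.1675+0.000j on G[1,3]
R3: Y=0.03215+0.000j on G[5,6]
L2: Y=0.000-0.2422j on G[4,2]
I2: z[2]−=0.0913, z[4]+=0.0913
R4: Y=0.01155+0.000j on G[4,3]
R5: Y=0.01427+0.000j on G[6,4]
C2: Y=0.000+0.0008040j on G[1,4]
C3: Y=0.000+0.002057j on G[0,1]
R6: Y=0.7752+0.000j on G[6,4]
R7: Y=0.9901+0.000j on G[5,4]
R8: Y=0.8130+0.000j on G[5,2]
I3: z[1]−=0.0512, z[0]+=0.0512
solve → V1=-0.8839+1.483j, V2=0.7821+1.841j, V3=-0.8234+1.480j, V4=0.05411+1.433j, V5=0.3591+1.624j, V6=-0.5839+1.440j

2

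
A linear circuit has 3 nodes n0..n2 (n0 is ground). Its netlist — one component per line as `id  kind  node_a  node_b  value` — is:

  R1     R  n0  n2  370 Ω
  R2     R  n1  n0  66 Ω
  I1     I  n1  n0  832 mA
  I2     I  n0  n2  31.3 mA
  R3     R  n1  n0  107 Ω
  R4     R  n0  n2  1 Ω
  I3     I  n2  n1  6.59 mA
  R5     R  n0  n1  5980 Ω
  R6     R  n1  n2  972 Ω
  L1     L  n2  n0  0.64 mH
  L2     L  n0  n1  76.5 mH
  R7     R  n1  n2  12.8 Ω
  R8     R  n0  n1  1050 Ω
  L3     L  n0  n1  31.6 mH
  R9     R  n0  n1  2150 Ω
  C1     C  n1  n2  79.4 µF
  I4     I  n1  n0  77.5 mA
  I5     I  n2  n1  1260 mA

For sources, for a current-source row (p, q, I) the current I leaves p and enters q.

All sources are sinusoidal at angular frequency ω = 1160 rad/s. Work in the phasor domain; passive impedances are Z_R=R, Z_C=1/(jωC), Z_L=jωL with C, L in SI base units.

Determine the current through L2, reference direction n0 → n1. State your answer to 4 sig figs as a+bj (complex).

0.02103+0.02792j A

MNA unknowns: 2 node voltages V₁..V_2
R1: Y=0.002703+0.000j on G[0,2]
R2: Y=0.01515+0.000j on G[1,0]
I1: z[1]−=0.832, z[0]+=0.832
I2: z[0]−=0.0313, z[2]+=0.0313
R3: Y=0.009346+0.000j on G[1,0]
R4: Y=1.000+0.000j on G[0,2]
I3: z[2]−=0.00659, z[1]+=0.00659
R5: Y=0.0001672+0.000j on G[0,1]
R6: Y=0.001029+0.000j on G[1,2]
L1: Y=0.000-1.347j on G[2,0]
L2: Y=0.000-0.01127j on G[0,1]
R7: Y=0.07812+0.000j on G[1,2]
R8: Y=0.0009524+0.000j on G[0,1]
L3: Y=0.000-0.02728j on G[0,1]
R9: Y=0.0004651+0.000j on G[0,1]
C1: Y=0.000+0.09210j on G[1,2]
I4: z[1]−=0.0775, z[0]+=0.0775
I5: z[2]−=1.26, z[1]+=1.26
solve → V1=2.478-1.867j, V2=-0.3786-0.3647j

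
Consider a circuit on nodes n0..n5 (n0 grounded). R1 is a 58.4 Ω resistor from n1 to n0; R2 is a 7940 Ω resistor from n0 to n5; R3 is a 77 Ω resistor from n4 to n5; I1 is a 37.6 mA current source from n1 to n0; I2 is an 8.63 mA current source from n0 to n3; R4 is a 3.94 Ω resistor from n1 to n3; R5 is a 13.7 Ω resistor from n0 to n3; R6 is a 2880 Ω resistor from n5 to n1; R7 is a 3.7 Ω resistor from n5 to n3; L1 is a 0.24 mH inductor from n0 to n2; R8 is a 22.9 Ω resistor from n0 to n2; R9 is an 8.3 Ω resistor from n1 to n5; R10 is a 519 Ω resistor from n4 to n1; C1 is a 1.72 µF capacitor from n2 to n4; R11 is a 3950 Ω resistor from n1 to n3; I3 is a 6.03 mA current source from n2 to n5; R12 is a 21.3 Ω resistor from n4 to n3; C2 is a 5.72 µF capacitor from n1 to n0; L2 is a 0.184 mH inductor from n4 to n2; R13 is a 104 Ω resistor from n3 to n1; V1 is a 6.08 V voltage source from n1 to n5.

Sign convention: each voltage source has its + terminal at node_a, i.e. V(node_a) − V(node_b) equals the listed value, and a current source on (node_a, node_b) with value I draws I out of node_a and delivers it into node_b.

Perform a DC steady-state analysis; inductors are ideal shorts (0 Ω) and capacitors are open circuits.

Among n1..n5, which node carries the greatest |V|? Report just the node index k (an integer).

Apply KCL at each of the 5 non-ground nodes and solve the resulting linear system.
Node n1: branches {R1, I1, R4, R6, R9, R10, R11, C2, R13, V1} → V_1 = 2.741
Node n2: branches {L1, R8, C1, I3, L2} → V_2 = 0.000
Node n3: branches {I2, R4, R5, R7, R11, R12, R13} → V_3 = -0.2616
Node n4: branches {R3, R10, C1, R12, L2} → V_4 = 0.000
Node n5: branches {R2, R3, R6, R7, R9, I3, V1} → V_5 = -3.339
Source currents: i(L1)=0.05639, i(L2)=-0.05036, i(V1)=-1.616

5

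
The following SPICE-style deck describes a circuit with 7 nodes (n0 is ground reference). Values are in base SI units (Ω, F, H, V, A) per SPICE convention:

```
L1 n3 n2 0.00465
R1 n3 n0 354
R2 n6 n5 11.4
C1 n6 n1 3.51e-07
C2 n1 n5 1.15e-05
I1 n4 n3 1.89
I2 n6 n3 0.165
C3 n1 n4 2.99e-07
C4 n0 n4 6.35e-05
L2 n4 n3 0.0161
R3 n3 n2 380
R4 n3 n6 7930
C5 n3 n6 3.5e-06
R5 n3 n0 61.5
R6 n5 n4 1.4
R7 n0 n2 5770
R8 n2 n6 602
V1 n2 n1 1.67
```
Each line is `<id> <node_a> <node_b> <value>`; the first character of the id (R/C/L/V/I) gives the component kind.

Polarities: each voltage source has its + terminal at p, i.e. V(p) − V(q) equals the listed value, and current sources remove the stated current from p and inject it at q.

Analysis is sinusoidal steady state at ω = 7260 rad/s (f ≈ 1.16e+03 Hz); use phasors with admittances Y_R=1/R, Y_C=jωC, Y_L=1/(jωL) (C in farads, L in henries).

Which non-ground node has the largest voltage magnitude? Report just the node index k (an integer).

MNA unknowns: 6 node voltages V₁..V_6 plus 1 source current (V1)
L1: Y=0.000-0.02962j on G[3,2]
R1: Y=0.002825+0.000j on G[3,0]
R2: Y=0.08772+0.000j on G[6,5]
C1: Y=0.000+0.002548j on G[6,1]
C2: Y=0.000+0.08349j on G[1,5]
I1: z[4]−=1.89, z[3]+=1.89
I2: z[6]−=0.165, z[3]+=0.165
C3: Y=0.000+0.002171j on G[1,4]
C4: Y=0.000+0.4610j on G[0,4]
L2: Y=0.000-0.008555j on G[4,3]
R3: Y=0.002632+0.000j on G[3,2]
R4: Y=0.0001261+0.000j on G[3,6]
C5: Y=0.000+0.02541j on G[3,6]
R5: Y=0.01626+0.000j on G[3,0]
R6: Y=0.7143+0.000j on G[5,4]
R7: Y=0.0001733+0.000j on G[0,2]
R8: Y=0.001661+0.000j on G[2,6]
V1: row V2−V1=1.67, i_V1 at 2,1
solve → V1=-15.44-16.16j, V2=-13.77-16.16j, V3=37.35+31.57j, V4=-1.301+1.541j, V5=-0.06315+1.207j, V6=-6.511+13.13j
aux → i_V1=1.563-1.337j

3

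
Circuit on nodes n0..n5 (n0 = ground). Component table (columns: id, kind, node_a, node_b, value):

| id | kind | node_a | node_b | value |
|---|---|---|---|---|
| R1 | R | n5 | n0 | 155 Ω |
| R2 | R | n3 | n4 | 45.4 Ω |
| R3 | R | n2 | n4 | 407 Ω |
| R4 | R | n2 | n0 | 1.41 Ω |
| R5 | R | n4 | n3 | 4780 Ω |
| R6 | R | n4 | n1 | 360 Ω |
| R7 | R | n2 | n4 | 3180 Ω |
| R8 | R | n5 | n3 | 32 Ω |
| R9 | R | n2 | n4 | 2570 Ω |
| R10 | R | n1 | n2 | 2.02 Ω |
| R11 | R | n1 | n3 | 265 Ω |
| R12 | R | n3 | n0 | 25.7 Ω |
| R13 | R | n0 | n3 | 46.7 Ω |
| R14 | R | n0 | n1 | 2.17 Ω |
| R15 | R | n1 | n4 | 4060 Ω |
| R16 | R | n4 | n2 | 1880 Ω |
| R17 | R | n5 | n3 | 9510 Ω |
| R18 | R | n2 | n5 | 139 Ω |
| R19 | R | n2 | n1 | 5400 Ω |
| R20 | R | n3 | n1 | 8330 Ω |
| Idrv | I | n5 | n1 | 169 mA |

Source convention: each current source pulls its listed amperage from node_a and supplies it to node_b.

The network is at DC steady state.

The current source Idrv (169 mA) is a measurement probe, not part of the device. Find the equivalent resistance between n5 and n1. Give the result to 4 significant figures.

R_eq = 29.37 Ω

MNA unknowns: 5 node voltages V₁..V_5
R1: Y=0.006452 on G[5,0]
R2: Y=0.02203 on G[3,4]
R3: Y=0.002457 on G[2,4]
R4: Y=0.7092 on G[2,0]
R5: Y=0.0002092 on G[4,3]
R6: Y=0.002778 on G[4,1]
R7: Y=0.0003145 on G[2,4]
R8: Y=0.03125 on G[5,3]
R9: Y=0.0003891 on G[2,4]
R10: Y=0.4950 on G[1,2]
R11: Y=0.003774 on G[1,3]
R12: Y=0.03891 on G[3,0]
R13: Y=0.02141 on G[0,3]
R14: Y=0.4608 on G[0,1]
R15: Y=0.0002463 on G[1,4]
R16: Y=0.0005319 on G[4,2]
R17: Y=0.0001052 on G[5,3]
R18: Y=0.007194 on G[2,5]
R19: Y=0.0001852 on G[2,1]
R20: Y=0.0001200 on G[3,1]
Idrv: z[5]−=0.169, z[1]+=0.169
solve → V1=0.1895, V2=0.04560, V3=-1.473, V4=-1.106, V5=-4.775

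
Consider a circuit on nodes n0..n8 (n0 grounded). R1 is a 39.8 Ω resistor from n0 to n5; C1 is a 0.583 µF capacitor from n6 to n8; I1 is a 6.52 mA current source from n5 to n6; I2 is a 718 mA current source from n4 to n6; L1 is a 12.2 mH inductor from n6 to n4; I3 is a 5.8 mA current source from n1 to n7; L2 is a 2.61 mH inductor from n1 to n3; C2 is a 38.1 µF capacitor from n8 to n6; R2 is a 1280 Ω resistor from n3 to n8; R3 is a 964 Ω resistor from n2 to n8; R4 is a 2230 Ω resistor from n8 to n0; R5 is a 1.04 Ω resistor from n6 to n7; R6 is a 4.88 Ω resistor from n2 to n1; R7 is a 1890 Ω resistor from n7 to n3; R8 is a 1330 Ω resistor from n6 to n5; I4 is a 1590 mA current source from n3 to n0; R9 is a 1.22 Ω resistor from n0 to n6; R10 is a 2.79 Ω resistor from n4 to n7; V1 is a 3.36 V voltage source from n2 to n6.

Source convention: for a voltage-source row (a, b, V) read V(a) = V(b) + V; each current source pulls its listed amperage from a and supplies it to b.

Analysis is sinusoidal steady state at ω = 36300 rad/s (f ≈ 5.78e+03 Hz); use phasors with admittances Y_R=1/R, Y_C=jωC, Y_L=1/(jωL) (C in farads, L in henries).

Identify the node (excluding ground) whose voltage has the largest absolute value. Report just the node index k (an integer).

3

Element admittances at ω=36300 rad/s:
  Y(R1) = 0.02513+0.000j S between n0,n5
  Y(C1) = 0.000+0.02116j S between n6,n8
  I1: injects 0.00652 A into n6 (from n5)
  I2: injects 0.718 A into n6 (from n4)
  Y(L1) = 0.000-0.002258j S between n6,n4
  I3: injects 0.0058 A into n7 (from n1)
  Y(L2) = 0.000-0.01055j S between n1,n3
  Y(C2) = 0.000+1.383j S between n8,n6
  Y(R2) = 0.0007813+0.000j S between n3,n8
  Y(R3) = 0.001037+0.000j S between n2,n8
  Y(R4) = 0.0004484+0.000j S between n8,n0
  Y(R5) = 0.9615+0.000j S between n6,n7
  Y(R6) = 0.2049+0.000j S between n2,n1
  Y(R7) = 0.0005291+0.000j S between n7,n3
  Y(R8) = 0.0007519+0.000j S between n6,n5
  I4: injects 1.59 A into n0 (from n3)
  Y(R9) = 0.8197+0.000j S between n0,n6
  Y(R10) = 0.3584+0.000j S between n4,n7
  V1: constraint V(n2)−V(n6) = 3.36
Assemble and solve the 9×9 MNA system:
  V(n1)=-6.215+0.9395j  V(n2)=1.431-5.082e-06j  V(n3)=-24.45-146.9j  V(n4)=-4.684-0.1046j  V(n5)=-0.3080-1.477e-07j  V(n6)=-1.929-5.082e-06j  V(n7)=-2.682-0.08729j  V(n8)=-2.011+0.009297j
  i(V1)=-1.570+0.1925j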